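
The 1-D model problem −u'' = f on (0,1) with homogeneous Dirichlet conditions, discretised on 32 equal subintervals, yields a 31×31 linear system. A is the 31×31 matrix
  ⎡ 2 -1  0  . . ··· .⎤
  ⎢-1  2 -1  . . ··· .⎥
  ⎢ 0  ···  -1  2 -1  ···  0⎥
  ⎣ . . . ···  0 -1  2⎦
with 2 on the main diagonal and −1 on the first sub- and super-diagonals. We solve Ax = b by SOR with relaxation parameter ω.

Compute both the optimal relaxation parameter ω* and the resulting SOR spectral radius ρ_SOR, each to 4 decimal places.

n=31: λ(B_J) = 1 − λ(A)/2 = cos(kπ/32); k=1 gives ρ_J = 0.9952.
√(1−ρ_J²) simplifies to sin(π/32) = 0.09802.
Then 2/(1+√(1−ρ_J²)) = 2/(1+0.09802); ω* = 2/1.09802 = 1.8215.
Hence ρ(B_{ω*}) = 1.8215 − 1 = 0.8215.

ω* = 1.8215, ρ_SOR = 0.8215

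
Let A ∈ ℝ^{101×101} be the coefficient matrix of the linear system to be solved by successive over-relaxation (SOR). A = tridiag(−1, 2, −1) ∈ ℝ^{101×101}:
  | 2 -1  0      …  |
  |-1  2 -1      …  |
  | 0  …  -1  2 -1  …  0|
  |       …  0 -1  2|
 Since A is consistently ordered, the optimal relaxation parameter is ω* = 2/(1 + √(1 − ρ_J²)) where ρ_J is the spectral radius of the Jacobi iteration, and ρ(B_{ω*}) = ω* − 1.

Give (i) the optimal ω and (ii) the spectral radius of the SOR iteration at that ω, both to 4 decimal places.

½·tridiag(1,0,1) at n=101: λ_k = cos(kπ/102); max |λ| at k=1 ⇒ ρ_J = cos(π/102) ≈ 0.9995.
√(1 − cos²(π/102)) = sin(π/102) ≈ 0.03080.
ω* = 2/(1+0.03080) = 1.9402
ρ_SOR = ω* − 1 = 1.9402 − 1 = 0.9402.

ω* = 1.9402, ρ_SOR = 0.9402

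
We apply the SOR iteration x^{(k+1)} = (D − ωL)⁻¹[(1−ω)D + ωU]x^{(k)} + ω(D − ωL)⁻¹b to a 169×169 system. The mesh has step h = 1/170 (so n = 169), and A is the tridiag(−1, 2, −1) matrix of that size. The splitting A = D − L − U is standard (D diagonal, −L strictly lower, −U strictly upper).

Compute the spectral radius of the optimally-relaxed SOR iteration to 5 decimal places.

[ρ_J] n=169: ρ(B_J) = cos(π/(n+1)) = cos(π/170) = 0.99983.
root = sin(π/170) = 0.018479  (since 1−cos² = sin²).
Then 2/(1+√(1−ρ_J²)) = 2/(1+0.018479); ω* = 2/1.018479 = 1.96371.
ρ_SOR = ω* − 1 ≈ 0.96371.

ρ_SOR = 0.96371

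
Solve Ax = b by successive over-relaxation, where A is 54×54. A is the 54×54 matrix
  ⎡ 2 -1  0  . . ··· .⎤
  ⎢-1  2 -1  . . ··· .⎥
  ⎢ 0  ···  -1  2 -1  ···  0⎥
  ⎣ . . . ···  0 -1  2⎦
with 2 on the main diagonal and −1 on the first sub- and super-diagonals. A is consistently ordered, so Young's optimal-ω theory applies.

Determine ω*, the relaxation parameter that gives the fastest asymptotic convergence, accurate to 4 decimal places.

n=54: λ(B_J) = 1 − λ(A)/2 = cos(kπ/55); k=1 gives ρ_J = 0.9984.
1 − cos²(π/55) = sin²(π/55) ⇒ √(1−ρ_J²) = sin(π/55) = 0.05709.
ω* = 2/(1+0.05709) = 1.8920
[ρ_SOR] ω* − 1 = 0.8920.

ω* = 1.8920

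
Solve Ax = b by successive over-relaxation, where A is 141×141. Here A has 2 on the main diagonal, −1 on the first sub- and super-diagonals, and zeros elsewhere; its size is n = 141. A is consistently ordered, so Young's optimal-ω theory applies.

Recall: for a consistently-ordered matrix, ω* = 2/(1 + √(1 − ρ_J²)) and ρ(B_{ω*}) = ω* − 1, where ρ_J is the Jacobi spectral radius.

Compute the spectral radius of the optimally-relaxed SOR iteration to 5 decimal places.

n=141: λ(B_J) = 1 − λ(A)/2 = cos(kπ/142); k=1 gives ρ_J = 0.99976.
√(1−ρ_J²) simplifies to sin(π/142) = 0.022122.
Then 2/(1+√(1−ρ_J²)) = 2/(1+0.022122); ω* = 2/1.022122 = 1.95671.
ρ_SOR = ω* − 1 = 1.95671 − 1 = 0.95671.

ρ_SOR = 0.95671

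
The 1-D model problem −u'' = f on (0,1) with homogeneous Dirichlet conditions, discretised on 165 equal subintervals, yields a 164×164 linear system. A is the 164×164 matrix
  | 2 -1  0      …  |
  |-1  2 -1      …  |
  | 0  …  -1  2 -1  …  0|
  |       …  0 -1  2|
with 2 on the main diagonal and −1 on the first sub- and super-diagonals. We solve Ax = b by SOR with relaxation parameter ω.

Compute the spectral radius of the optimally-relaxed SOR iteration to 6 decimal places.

ρ_SOR = 0.962634

B_J for the 164×164 system has eigenvalues cos(kπ/165); ρ_J = cos(π/165) = 0.999819.
1 − cos²(π/165) = sin²(π/165) ⇒ √(1−ρ_J²) = sin(π/165) = 0.0190388.
[ω*] 2 ÷ (1 + 0.0190388) = 2 ÷ 1.0190388 = 1.962634.
and ρ(B_{ω*}) = 1.962634 − 1 = 0.962634.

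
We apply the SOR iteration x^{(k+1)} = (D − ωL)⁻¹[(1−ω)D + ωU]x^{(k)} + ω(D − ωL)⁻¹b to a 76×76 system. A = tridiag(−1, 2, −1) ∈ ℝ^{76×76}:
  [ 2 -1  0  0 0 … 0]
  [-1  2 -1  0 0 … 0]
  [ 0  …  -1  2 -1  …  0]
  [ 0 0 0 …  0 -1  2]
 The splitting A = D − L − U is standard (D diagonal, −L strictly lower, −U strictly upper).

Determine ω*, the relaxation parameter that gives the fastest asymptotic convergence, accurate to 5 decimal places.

spectrum of D⁻¹(L+U) = {cos(kπ/77) : 1≤k≤76}; ρ_J = cos(π/77) = 0.99917.
root = sin(π/77) = 0.040789  (since 1−cos² = sin²).
Then 2/(1+√(1−ρ_J²)) = 2/(1+0.040789); ω* = 2/1.040789 = 1.92162.
ρ_SOR = ω* − 1 = 1.92162 − 1 = 0.92162.

ω* = 1.92162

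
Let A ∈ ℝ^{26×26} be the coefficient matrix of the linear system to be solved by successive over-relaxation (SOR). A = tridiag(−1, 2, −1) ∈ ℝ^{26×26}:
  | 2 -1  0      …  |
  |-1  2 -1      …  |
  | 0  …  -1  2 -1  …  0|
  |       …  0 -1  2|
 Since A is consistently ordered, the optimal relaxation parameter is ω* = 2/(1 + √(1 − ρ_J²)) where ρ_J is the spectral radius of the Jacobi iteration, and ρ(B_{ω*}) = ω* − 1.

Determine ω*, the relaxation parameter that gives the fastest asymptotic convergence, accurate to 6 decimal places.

ω* = 1.791966

spectrum of D⁻¹(L+U) = {cos(kπ/27) : 1≤k≤26}; ρ_J = cos(π/27) = 0.993238.
√(1 − cos²(π/27)) = sin(π/27) ≈ 0.1160929.
ω* = 2 / (1 + 0.1160929) = 2 / 1.1160929 ≈ 1.791966.
ρ(B_{ω*}) = ω*−1 = 0.791966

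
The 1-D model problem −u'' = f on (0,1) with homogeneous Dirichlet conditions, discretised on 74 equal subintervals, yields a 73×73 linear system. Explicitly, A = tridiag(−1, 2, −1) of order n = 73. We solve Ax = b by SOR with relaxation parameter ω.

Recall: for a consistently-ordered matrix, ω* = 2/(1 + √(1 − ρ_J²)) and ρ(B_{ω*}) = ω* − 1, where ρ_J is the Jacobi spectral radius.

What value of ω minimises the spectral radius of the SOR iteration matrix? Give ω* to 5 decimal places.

n=73: λ(B_J) = 1 − λ(A)/2 = cos(kπ/74); k=1 gives ρ_J = 0.99910.
√(1−ρ_J²) simplifies to sin(π/74) = 0.042441.
ω* = 2 / (1 + 0.042441) = 2 / 1.042441 ≈ 1.91857.
ρ_SOR = ω* − 1 = 1.91857 − 1 = 0.91857.

ω* = 1.91857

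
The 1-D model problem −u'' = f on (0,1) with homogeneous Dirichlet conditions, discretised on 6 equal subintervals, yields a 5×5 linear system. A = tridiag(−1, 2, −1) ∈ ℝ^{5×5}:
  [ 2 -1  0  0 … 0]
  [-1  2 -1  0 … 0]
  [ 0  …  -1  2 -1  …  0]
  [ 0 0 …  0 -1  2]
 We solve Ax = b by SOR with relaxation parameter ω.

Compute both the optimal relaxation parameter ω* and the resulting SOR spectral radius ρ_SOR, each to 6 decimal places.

ω* = 1.333333, ρ_SOR = 0.333333

[ρ_J] n=5: ρ(B_J) = cos(π/(n+1)) = cos(π/6) = 0.866025.
√(1 − cos²(π/6)) = sin(π/6) ≈ 0.5000000.
So ω* = 2/1.5000000 = 1.333333 (Young).
ρ_SOR = ω* − 1 = 1.333333 − 1 = 0.333333.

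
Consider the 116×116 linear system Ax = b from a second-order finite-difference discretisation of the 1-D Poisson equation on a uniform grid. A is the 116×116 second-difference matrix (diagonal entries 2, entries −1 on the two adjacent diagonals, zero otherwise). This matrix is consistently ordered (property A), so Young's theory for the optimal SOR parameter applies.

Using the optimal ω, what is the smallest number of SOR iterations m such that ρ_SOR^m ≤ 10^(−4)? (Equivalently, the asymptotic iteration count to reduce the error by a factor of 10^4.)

m = 172

½·tridiag(1,0,1) at n=116: λ_k = cos(kπ/117); max |λ| at k=1 ⇒ ρ_J = cos(π/117) ≈ 0.9996395.
root = sin(π/117) = 0.0268480  (since 1−cos² = sin²).
ω* = 2/(1+0.0268480) = 1.9477079
At ω = 1.9477079 every |λ(B_ω)| = ω−1, so ρ_SOR = 0.9477079.
m ≥ 4·ln10 / (−ln 0.9477079) = 171.486; smallest integer m = 172.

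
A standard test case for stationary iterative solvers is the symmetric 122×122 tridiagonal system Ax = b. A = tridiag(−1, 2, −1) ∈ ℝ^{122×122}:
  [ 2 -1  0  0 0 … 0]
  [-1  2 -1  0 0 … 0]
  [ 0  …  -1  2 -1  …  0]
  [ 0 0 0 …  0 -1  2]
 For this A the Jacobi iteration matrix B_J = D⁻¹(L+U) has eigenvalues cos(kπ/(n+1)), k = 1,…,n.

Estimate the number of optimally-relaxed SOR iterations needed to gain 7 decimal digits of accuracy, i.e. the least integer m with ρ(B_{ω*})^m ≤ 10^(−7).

m = 316

n=122: λ(B_J) = 1 − λ(A)/2 = cos(kπ/123); k=1 gives ρ_J = 0.9996738.
√(1−ρ_J²) simplifies to sin(π/123) = 0.0255386.
Young: ω* = 2/(1+√(1−ρ_J²)) = 2/(1+0.0255386) = 2/1.0255386 = 1.9501948.
Hence ρ(B_{ω*}) = 1.9501948 − 1 = 0.9501948.
For 7 digits: m = 7·ln10 / (−ln 0.9501948) = 16.1181/0.0510883 = 315.495; round up → m = 316.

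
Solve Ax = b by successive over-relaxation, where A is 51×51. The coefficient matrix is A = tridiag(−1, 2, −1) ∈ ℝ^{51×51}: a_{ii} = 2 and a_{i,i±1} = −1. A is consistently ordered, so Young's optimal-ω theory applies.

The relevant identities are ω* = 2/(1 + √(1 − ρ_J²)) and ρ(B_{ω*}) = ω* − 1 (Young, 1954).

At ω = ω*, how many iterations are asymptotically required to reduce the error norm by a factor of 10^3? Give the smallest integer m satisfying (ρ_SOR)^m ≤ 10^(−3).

ρ_J = max_k |cos(kπ/52)| = cos(π/52) = 0.9981756
√(1 − cos²(π/52)) = sin(π/52) ≈ 0.0603785.
So ω* = 2/1.0603785 = 1.8861190 (Young).
Hence ρ(B_{ω*}) = 1.8861190 − 1 = 0.8861190.
Need (0.8861190)^m ≤ 10^(−3): m ≥ 3·ln10/|ln 0.8861190| = 6.90776/0.120904 = 57.134 ⇒ m = 58.

m = 58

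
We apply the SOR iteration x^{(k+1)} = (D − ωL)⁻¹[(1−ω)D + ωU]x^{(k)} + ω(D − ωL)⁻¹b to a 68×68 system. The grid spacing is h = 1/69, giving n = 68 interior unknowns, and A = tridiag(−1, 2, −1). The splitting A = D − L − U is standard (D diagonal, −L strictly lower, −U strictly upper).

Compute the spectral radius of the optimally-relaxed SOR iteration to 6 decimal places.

ρ_SOR = 0.912934

B_J for the 68×68 system has eigenvalues cos(kπ/69); ρ_J = cos(π/69) = 0.998964.
1 − cos²(π/69) = sin²(π/69) ⇒ √(1−ρ_J²) = sin(π/69) = 0.0455146.
[ω*] 2 ÷ (1 + 0.0455146) = 2 ÷ 1.0455146 = 1.912934.
[ρ_SOR] ω* − 1 = 0.912934.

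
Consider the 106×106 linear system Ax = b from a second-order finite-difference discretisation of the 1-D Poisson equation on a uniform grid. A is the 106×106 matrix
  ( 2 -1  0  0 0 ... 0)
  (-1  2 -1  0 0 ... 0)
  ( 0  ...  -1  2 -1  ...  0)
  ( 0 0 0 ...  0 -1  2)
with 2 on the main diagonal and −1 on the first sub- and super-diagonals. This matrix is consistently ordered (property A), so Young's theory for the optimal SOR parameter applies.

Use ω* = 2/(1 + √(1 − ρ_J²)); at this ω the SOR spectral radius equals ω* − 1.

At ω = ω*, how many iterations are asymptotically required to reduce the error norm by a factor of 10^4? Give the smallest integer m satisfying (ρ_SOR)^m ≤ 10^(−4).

m = 157

n=106: λ(B_J) = 1 − λ(A)/2 = cos(kπ/107); k=1 gives ρ_J = 0.9995690.
root = sin(π/107) = 0.0293565  (since 1−cos² = sin²).
Then 2/(1+√(1−ρ_J²)) = 2/(1+0.0293565); ω* = 2/1.0293565 = 1.9429615.
At ω = 1.9429615 every |λ(B_ω)| = ω−1, so ρ_SOR = 0.9429615.
Need (0.9429615)^m ≤ 10^(−4): m ≥ 4·ln10/|ln 0.9429615| = 9.21034/0.0587298 = 156.826 ⇒ m = 157.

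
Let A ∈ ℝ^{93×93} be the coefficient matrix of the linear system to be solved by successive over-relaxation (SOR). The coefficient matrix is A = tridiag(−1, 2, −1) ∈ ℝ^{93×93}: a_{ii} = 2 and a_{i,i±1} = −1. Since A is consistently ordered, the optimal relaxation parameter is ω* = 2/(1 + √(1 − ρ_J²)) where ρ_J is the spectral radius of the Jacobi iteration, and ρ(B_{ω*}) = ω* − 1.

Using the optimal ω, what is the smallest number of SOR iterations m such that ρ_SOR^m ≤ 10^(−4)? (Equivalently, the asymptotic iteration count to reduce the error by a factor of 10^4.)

spectrum of D⁻¹(L+U) = {cos(kπ/94) : 1≤k≤93}; ρ_J = cos(π/94) = 0.9994416.
√(1 − cos²(π/94)) = sin(π/94) ≈ 0.0334150.
ω* = 2/(1 + 0.0334150) = 2/1.0334150 = 1.9353309.
Hence ρ(B_{ω*}) = 1.9353309 − 1 = 0.9353309.
4·ln10 = 9.21034; −ln(0.9353309) = 0.0668549; m = ⌈9.21034/0.0668549⌉ = ⌈137.766⌉ = 138.

m = 138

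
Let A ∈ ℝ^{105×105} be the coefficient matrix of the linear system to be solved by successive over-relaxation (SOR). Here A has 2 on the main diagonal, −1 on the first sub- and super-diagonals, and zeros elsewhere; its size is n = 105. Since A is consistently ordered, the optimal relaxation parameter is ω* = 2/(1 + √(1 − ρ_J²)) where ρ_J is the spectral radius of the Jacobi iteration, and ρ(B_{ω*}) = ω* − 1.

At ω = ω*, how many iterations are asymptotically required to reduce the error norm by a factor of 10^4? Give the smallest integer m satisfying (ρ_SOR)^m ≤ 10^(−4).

m = 156

spectrum of D⁻¹(L+U) = {cos(kπ/106) : 1≤k≤105}; ρ_J = cos(π/106) = 0.9995608.
√(1−ρ_J²) = |sin(π/106)| = 0.0296333
Young: ω* = 2/(1+√(1−ρ_J²)) = 2/(1+0.0296333) = 2/1.0296333 = 1.9424391.
ρ_SOR = ω* − 1 = 1.9424391 − 1 = 0.9424391.
m ≥ 4·ln10 / (−ln 0.9424391) = 155.360; smallest integer m = 156.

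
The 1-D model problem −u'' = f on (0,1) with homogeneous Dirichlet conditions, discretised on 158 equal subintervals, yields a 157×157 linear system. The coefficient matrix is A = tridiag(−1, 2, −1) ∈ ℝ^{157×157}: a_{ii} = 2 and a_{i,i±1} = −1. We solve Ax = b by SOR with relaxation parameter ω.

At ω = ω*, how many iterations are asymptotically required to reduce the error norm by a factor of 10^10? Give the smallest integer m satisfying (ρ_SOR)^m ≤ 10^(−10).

With n=157, ρ(Jacobi) = cos(π/158) = 0.9998023.
√(1 − cos²(π/158)) = sin(π/158) ≈ 0.0198822.
So ω* = 2/1.0198822 = 1.9610108 (Young).
ρ(B_{ω*}) = ω*−1 = 0.9610108
For 10 digits: m = 10·ln10 / (−ln 0.9610108) = 23.0259/0.0397696 = 578.982; round up → m = 579.

m = 579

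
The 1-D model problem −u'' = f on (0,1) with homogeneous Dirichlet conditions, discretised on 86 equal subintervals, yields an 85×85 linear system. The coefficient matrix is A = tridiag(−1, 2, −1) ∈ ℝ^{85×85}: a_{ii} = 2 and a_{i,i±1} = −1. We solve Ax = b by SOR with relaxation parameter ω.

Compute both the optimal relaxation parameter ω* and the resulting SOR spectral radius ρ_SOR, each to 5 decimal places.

ω* = 1.92953, ρ_SOR = 0.92953

spectrum of D⁻¹(L+U) = {cos(kπ/86) : 1≤k≤85}; ρ_J = cos(π/86) = 0.99933.
√(1−ρ_J²) = |sin(π/86)| = 0.036522
ω* = 2 / (1 + 0.036522) = 2 / 1.036522 ≈ 1.92953.
ρ(B_{ω*}) = ω*−1 = 0.92953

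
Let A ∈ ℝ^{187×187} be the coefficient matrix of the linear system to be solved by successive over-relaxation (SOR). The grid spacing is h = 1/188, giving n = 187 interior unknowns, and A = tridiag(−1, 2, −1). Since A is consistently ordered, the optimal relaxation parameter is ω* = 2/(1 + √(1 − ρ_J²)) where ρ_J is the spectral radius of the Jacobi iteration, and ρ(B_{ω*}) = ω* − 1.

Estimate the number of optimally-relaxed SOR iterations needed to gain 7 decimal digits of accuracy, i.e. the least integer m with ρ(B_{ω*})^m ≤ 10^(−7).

n=187: λ(B_J) = 1 − λ(A)/2 = cos(kπ/188); k=1 gives ρ_J = 0.9998604.
√(1 − cos²(π/188)) = sin(π/188) ≈ 0.0167098.
Then 2/(1+√(1−ρ_J²)) = 2/(1+0.0167098); ω* = 2/1.0167098 = 1.9671297.
At ω = 1.9671297 every |λ(B_ω)| = ω−1, so ρ_SOR = 0.9671297.
Need (0.9671297)^m ≤ 10^(−7): m ≥ 7·ln10/|ln 0.9671297| = 16.1181/0.0334227 = 482.250 ⇒ m = 483.

m = 483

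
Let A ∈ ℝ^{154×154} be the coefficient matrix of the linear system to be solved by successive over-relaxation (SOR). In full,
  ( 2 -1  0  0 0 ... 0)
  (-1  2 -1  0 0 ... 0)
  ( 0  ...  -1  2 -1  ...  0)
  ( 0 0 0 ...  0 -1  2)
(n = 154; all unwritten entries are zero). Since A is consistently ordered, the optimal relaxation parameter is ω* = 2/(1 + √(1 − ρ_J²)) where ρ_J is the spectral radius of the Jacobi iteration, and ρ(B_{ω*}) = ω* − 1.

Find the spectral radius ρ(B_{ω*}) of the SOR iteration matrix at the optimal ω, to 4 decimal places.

With n=154, ρ(Jacobi) = cos(π/155) = 0.9998.
root = sin(π/155) = 0.02027  (since 1−cos² = sin²).
Young: ω* = 2/(1+√(1−ρ_J²)) = 2/(1+0.02027) = 2/1.02027 = 1.9603.
ρ_SOR = ω* − 1 = 1.9603 − 1 = 0.9603.

ρ_SOR = 0.9603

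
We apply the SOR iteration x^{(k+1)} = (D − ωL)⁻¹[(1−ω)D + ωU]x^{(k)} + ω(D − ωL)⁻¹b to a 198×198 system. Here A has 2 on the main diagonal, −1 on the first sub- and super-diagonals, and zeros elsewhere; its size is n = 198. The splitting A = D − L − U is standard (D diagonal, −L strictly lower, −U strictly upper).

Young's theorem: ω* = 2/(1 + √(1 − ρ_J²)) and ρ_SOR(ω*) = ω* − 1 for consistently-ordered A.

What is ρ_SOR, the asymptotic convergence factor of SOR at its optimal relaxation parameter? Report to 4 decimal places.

With n=198, ρ(Jacobi) = cos(π/199) = 0.9999.
√(1−ρ_J²) = |sin(π/199)| = 0.01579
Young: ω* = 2/(1+√(1−ρ_J²)) = 2/(1+0.01579) = 2/1.01579 = 1.9689.
[ρ_SOR] ω* − 1 = 0.9689.

ρ_SOR = 0.9689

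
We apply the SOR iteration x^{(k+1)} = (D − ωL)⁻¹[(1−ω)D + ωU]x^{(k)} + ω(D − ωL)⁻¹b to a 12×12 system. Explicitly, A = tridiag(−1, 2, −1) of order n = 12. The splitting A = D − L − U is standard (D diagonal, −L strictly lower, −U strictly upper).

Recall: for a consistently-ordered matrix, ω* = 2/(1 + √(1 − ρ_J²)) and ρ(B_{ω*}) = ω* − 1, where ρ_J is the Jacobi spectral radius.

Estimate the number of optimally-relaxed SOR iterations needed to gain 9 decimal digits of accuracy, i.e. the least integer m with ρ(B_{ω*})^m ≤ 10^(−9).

½·tridiag(1,0,1) at n=12: λ_k = cos(kπ/13); max |λ| at k=1 ⇒ ρ_J = cos(π/13) ≈ 0.9709418.
√(1−ρ_J²) simplifies to sin(π/13) = 0.2393157.
[ω*] 2 ÷ (1 + 0.2393157) = 2 ÷ 1.2393157 = 1.6137938.
ρ(B_{ω*}) = ω*−1 = 0.6137938
ρ_SOR^m ≤ 10^(−9) ⇔ m ≥ 9·ln10/(−ln 0.6137938) = 20.7233/0.488096 = 42.457; m = ⌈42.457⌉ = 43.

m = 43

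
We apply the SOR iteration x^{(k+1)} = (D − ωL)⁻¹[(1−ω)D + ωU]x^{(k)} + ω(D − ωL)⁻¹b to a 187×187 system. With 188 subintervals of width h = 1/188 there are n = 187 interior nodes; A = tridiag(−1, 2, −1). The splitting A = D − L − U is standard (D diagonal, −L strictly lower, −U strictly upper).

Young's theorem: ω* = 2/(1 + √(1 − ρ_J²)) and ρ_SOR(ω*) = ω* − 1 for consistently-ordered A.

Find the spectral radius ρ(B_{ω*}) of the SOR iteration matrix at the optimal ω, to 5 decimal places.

ρ_SOR = 0.96713

spectrum of D⁻¹(L+U) = {cos(kπ/188) : 1≤k≤187}; ρ_J = cos(π/188) = 0.99986.
√(1−ρ_J²) = |sin(π/188)| = 0.016710
[ω*] 2 ÷ (1 + 0.016710) = 2 ÷ 1.016710 = 1.96713.
and ρ(B_{ω*}) = 1.96713 − 1 = 0.96713.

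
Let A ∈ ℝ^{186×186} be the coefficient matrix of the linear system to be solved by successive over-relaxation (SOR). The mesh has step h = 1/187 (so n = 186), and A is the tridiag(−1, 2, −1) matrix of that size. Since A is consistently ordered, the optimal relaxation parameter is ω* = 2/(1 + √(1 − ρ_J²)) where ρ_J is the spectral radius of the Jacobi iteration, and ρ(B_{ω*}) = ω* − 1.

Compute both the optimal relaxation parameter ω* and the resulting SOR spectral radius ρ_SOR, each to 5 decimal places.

[ρ_J] n=186: ρ(B_J) = cos(π/(n+1)) = cos(π/187) = 0.99986.
√(1−ρ_J²) = |sin(π/187)| = 0.016799
ω* = 2/(1+0.016799) = 1.96696
At ω = 1.96696 every |λ(B_ω)| = ω−1, so ρ_SOR = 0.96696.

ω* = 1.96696, ρ_SOR = 0.96696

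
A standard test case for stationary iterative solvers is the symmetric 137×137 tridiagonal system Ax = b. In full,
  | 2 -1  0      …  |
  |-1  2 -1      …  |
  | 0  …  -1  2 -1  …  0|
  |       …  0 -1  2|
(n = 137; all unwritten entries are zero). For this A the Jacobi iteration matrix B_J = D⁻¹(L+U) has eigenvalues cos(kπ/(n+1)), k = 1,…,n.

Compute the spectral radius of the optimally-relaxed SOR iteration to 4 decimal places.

½·tridiag(1,0,1) at n=137: λ_k = cos(kπ/138); max |λ| at k=1 ⇒ ρ_J = cos(π/138) ≈ 0.9997.
root = sin(π/138) = 0.02276  (since 1−cos² = sin²).
ω* = 2/(1+0.02276) = 1.9555
ρ_SOR = ω* − 1 ≈ 0.9555.

ρ_SOR = 0.9555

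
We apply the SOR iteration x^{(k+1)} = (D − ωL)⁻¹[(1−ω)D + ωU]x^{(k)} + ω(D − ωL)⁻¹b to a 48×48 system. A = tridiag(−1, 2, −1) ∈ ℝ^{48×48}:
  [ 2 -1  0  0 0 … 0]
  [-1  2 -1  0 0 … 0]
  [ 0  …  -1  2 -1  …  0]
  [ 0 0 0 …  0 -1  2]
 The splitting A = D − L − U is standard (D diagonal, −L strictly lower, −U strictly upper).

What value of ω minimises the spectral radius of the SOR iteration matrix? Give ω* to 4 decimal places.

With n=48, ρ(Jacobi) = cos(π/49) = 0.9979.
1 − cos²(π/49) = sin²(π/49) ⇒ √(1−ρ_J²) = sin(π/49) = 0.06407.
Then 2/(1+√(1−ρ_J²)) = 2/(1+0.06407); ω* = 2/1.06407 = 1.8796.
ρ_SOR = ω* − 1 = 1.8796 − 1 = 0.8796.

ω* = 1.8796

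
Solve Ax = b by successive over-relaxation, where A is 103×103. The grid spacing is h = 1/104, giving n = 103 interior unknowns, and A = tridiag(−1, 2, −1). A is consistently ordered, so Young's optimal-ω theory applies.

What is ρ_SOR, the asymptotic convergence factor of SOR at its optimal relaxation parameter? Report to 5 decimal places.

½·tridiag(1,0,1) at n=103: λ_k = cos(kπ/104); max |λ| at k=1 ⇒ ρ_J = cos(π/104) ≈ 0.99954.
√(1−ρ_J²) simplifies to sin(π/104) = 0.030203.
ω* = 2/(1+0.030203) = 1.94136
and ρ(B_{ω*}) = 1.94136 − 1 = 0.94136.

ρ_SOR = 0.94136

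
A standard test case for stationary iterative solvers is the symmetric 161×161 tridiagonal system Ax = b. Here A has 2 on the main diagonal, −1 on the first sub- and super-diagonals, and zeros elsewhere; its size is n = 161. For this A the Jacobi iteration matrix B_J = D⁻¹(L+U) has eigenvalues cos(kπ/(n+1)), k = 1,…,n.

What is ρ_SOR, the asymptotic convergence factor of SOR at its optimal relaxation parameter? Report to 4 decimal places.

With n=161, ρ(Jacobi) = cos(π/162) = 0.9998.
1 − cos²(π/162) = sin²(π/162) ⇒ √(1−ρ_J²) = sin(π/162) = 0.01939.
ω* = 2 / (1 + 0.01939) = 2 / 1.01939 ≈ 1.9620.
and ρ(B_{ω*}) = 1.9620 − 1 = 0.9620.

ρ_SOR = 0.9620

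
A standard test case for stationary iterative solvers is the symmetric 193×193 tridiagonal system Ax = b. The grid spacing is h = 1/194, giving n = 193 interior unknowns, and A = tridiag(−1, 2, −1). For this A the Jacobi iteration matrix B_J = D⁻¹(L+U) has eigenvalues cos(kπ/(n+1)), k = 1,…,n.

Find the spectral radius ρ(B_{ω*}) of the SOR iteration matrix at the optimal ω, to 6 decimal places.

ρ_SOR = 0.968130

[ρ_J] n=193: ρ(B_J) = cos(π/(n+1)) = cos(π/194) = 0.999869.
root = sin(π/194) = 0.0161931  (since 1−cos² = sin²).
Young: ω* = 2/(1+√(1−ρ_J²)) = 2/(1+0.0161931) = 2/1.0161931 = 1.968130.
ρ(B_{ω*}) = ω*−1 = 0.968130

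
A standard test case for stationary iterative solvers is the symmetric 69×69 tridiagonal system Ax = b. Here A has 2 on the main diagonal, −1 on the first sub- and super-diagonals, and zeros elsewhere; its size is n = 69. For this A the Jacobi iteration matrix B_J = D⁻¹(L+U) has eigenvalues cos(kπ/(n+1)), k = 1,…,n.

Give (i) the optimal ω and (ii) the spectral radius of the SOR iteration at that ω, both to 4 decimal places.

ω* = 1.9141, ρ_SOR = 0.9141

With n=69, ρ(Jacobi) = cos(π/70) = 0.9990.
√(1−ρ_J²) simplifies to sin(π/70) = 0.04486.
ω* = 2/(1 + 0.04486) = 2/1.04486 = 1.9141.
ρ(B_{ω*}) = ω*−1 = 0.9141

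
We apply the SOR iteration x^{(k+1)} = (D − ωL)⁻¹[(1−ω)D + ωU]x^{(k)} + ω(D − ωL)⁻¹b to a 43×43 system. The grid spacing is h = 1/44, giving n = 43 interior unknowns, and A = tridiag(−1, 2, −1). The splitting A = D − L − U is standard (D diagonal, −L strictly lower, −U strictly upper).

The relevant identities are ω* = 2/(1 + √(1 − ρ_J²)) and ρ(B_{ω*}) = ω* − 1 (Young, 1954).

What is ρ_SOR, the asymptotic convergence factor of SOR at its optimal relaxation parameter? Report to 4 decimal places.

ρ_SOR = 0.8668

B_J for the 43×43 system has eigenvalues cos(kπ/44); ρ_J = cos(π/44) = 0.9975.
√(1−ρ_J²) = |sin(π/44)| = 0.07134
Then 2/(1+√(1−ρ_J²)) = 2/(1+0.07134); ω* = 2/1.07134 = 1.8668.
and ρ(B_{ω*}) = 1.8668 − 1 = 0.8668.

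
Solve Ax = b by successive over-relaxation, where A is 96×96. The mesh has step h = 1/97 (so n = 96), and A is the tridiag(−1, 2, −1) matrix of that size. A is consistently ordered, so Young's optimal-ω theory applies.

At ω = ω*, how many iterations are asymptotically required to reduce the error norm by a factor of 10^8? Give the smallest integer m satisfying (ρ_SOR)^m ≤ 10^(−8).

m = 285

n=96: λ(B_J) = 1 − λ(A)/2 = cos(kπ/97); k=1 gives ρ_J = 0.9994756.
√(1 − cos²(π/97)) = sin(π/97) ≈ 0.0323819.
[ω*] 2 ÷ (1 + 0.0323819) = 2 ÷ 1.0323819 = 1.9372676.
At ω = 1.9372676 every |λ(B_ω)| = ω−1, so ρ_SOR = 0.9372676.
(0.9372676)^m ≤ 10^{−8}  ⇒  m·ln(0.9372676) ≤ −8·ln10  ⇒  m ≥ 284.330  ⇒  m = 285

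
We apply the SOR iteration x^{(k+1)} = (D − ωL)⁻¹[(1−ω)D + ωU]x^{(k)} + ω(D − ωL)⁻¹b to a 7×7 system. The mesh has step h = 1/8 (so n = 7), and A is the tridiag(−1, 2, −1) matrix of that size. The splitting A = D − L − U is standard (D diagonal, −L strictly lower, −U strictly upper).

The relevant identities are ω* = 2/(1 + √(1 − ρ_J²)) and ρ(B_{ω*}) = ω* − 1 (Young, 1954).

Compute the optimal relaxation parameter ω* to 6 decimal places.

ω* = 1.446463

n=7: λ(B_J) = 1 − λ(A)/2 = cos(kπ/8); k=1 gives ρ_J = 0.923880.
√(1−ρ_J²) = |sin(π/8)| = 0.3826834
So ω* = 2/1.3826834 = 1.446463 (Young).
ρ_SOR = ω* − 1 = 1.446463 − 1 = 0.446463.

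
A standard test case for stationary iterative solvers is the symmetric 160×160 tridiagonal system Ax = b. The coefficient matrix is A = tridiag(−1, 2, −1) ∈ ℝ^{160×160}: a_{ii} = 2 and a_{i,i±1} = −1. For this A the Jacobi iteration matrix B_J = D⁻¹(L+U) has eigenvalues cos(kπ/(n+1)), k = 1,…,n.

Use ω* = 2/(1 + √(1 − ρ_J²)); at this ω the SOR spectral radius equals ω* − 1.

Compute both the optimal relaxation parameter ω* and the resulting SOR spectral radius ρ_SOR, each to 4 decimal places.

ρ_J = max_k |cos(kπ/161)| = cos(π/161) = 0.9998
root = sin(π/161) = 0.01951  (since 1−cos² = sin²).
[ω*] 2 ÷ (1 + 0.01951) = 2 ÷ 1.01951 = 1.9617.
ρ(B_{ω*}) = ω*−1 = 0.9617

ω* = 1.9617, ρ_SOR = 0.9617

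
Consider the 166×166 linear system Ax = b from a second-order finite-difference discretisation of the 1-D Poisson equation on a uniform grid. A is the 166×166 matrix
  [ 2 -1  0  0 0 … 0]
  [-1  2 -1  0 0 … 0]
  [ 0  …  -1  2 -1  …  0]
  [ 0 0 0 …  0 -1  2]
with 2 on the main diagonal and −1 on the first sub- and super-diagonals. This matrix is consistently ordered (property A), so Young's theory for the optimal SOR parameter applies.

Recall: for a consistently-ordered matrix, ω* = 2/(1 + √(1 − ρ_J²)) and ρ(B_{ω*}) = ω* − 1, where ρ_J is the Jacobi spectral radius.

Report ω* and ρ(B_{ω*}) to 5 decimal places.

B_J for the 166×166 system has eigenvalues cos(kπ/167); ρ_J = cos(π/167) = 0.99982.
root = sin(π/167) = 0.018811  (since 1−cos² = sin²).
ω* = 2 / (1 + 0.018811) = 2 / 1.018811 ≈ 1.96307.
ρ(B_{ω*}) = ω*−1 = 0.96307

ω* = 1.96307, ρ_SOR = 0.96307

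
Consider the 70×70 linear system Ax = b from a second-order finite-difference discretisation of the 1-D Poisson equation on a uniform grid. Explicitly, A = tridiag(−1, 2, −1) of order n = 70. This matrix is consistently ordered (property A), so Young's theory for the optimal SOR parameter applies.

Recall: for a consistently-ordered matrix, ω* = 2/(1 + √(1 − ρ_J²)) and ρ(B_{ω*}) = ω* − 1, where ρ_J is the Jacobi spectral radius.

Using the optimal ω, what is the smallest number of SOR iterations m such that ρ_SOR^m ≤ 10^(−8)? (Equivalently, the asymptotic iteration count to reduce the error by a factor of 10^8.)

With n=70, ρ(Jacobi) = cos(π/71) = 0.9990212.
√(1−ρ_J²) simplifies to sin(π/71) = 0.0442333.
ω* = 2 / (1 + 0.0442333) = 2 / 1.0442333 ≈ 1.9152808.
Hence ρ(B_{ω*}) = 1.9152808 − 1 = 0.9152808.
8·ln10 = 18.4207; −ln(0.9152808) = 0.0885244; m = ⌈18.4207/0.0885244⌉ = ⌈208.086⌉ = 209.

m = 209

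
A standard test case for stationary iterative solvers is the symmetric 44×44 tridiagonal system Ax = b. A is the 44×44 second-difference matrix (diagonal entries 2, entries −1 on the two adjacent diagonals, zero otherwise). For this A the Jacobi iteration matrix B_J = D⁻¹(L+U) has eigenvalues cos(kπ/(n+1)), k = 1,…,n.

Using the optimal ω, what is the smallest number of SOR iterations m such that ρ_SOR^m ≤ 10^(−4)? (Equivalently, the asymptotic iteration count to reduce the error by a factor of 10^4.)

m = 66

ρ_J = max_k |cos(kπ/45)| = cos(π/45) = 0.9975641
√(1−ρ_J²) = |sin(π/45)| = 0.0697565
[ω*] 2 ÷ (1 + 0.0697565) = 2 ÷ 1.0697565 = 1.8695843.
ρ(B_{ω*}) = ω*−1 = 0.8695843
For 4 digits: m = 4·ln10 / (−ln 0.8695843) = 9.21034/0.13974 = 65.911; round up → m = 66.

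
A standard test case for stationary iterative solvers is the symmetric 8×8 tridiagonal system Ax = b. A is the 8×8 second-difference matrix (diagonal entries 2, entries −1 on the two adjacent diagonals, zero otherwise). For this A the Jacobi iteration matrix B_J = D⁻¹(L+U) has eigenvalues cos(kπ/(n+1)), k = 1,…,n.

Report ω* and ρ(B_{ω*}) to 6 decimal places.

½·tridiag(1,0,1) at n=8: λ_k = cos(kπ/9); max |λ| at k=1 ⇒ ρ_J = cos(π/9) ≈ 0.939693.
root = sin(π/9) = 0.3420201  (since 1−cos² = sin²).
Then 2/(1+√(1−ρ_J²)) = 2/(1+0.3420201); ω* = 2/1.3420201 = 1.490291.
ρ_SOR = ω* − 1 = 1.490291 − 1 = 0.490291.

ω* = 1.490291, ρ_SOR = 0.490291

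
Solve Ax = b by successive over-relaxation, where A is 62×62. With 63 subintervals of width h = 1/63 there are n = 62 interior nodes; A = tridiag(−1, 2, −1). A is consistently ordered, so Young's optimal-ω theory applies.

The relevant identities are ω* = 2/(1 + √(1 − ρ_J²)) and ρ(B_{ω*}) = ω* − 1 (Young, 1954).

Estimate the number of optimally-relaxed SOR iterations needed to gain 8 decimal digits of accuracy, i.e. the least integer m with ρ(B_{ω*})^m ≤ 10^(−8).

½·tridiag(1,0,1) at n=62: λ_k = cos(kπ/63); max |λ| at k=1 ⇒ ρ_J = cos(π/63) ≈ 0.9987569.
1 − cos²(π/63) = sin²(π/63) ⇒ √(1−ρ_J²) = sin(π/63) = 0.0498459.
ω* = 2/(1 + 0.0498459) = 2/1.0498459 = 1.9050415.
At ω = 1.9050415 every |λ(B_ω)| = ω−1, so ρ_SOR = 0.9050415.
For 8 digits: m = 8·ln10 / (−ln 0.9050415) = 18.4207/0.0997745 = 184.623; round up → m = 185.

m = 185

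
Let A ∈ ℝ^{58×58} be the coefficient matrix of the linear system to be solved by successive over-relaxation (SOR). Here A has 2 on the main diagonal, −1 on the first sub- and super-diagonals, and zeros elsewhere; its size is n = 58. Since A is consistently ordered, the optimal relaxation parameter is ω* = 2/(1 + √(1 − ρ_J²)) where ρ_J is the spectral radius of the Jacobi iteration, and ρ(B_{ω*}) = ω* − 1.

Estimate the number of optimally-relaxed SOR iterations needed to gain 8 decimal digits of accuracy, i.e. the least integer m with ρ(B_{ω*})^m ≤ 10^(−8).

m = 173

ρ_J = max_k |cos(kπ/59)| = cos(π/59) = 0.9985827
√(1 − cos²(π/59)) = sin(π/59) ≈ 0.0532222.
ω* = 2 / (1 + 0.0532222) = 2 / 1.0532222 ≈ 1.8989345.
ρ(B_{ω*}) = ω*−1 = 0.8989345
Need (0.8989345)^m ≤ 10^(−8): m ≥ 8·ln10/|ln 0.8989345| = 18.4207/0.106545 = 172.891 ⇒ m = 173.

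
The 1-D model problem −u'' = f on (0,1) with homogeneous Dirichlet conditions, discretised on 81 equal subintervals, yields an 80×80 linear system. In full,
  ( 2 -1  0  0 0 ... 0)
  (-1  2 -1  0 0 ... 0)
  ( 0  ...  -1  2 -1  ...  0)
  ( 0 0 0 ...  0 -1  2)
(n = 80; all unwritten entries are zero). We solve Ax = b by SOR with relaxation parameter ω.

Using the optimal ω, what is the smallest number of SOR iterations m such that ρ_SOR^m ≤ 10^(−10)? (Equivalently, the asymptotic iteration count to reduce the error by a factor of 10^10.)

m = 297

spectrum of D⁻¹(L+U) = {cos(kπ/81) : 1≤k≤80}; ρ_J = cos(π/81) = 0.9992480.
1 − cos²(π/81) = sin²(π/81) ⇒ √(1−ρ_J²) = sin(π/81) = 0.0387754.
[ω*] 2 ÷ (1 + 0.0387754) = 2 ÷ 1.0387754 = 1.9253440.
ρ(B_{ω*}) = ω*−1 = 0.9253440
For 10 digits: m = 10·ln10 / (−ln 0.9253440) = 23.0259/0.0775897 = 296.765; round up → m = 297.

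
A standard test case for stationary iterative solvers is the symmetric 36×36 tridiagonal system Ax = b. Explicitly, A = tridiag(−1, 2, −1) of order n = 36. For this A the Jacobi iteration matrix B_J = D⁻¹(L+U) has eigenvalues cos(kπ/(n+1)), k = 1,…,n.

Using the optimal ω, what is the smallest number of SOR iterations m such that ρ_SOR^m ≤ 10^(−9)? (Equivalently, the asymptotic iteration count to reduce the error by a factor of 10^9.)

[ρ_J] n=36: ρ(B_J) = cos(π/(n+1)) = cos(π/37) = 0.9963975.
root = sin(π/37) = 0.0848059  (since 1−cos² = sin²).
ω* = 2 / (1 + 0.0848059) = 2 / 1.0848059 ≈ 1.8436478.
ρ_SOR = ω* − 1 = 1.8436478 − 1 = 0.8436478.
For 9 digits: m = 9·ln10 / (−ln 0.8436478) = 20.7233/0.17002 = 121.887; round up → m = 122.

m = 122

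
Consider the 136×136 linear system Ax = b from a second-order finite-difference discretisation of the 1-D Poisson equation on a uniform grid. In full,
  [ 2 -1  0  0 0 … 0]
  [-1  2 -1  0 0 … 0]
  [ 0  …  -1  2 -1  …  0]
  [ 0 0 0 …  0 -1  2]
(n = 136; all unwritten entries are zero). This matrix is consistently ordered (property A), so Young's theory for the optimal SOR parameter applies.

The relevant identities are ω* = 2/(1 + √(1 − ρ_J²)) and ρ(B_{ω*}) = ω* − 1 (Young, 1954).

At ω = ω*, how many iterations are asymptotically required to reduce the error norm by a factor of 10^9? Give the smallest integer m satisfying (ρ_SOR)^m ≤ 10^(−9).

m = 452

ρ_J = max_k |cos(kπ/137)| = cos(π/137) = 0.9997371
√(1−ρ_J²) = |sin(π/137)| = 0.0229293
So ω* = 2/1.0229293 = 1.9551693 (Young).
At ω = 1.9551693 every |λ(B_ω)| = ω−1, so ρ_SOR = 0.9551693.
For 9 digits: m = 9·ln10 / (−ln 0.9551693) = 20.7233/0.0458667 = 451.816; round up → m = 452.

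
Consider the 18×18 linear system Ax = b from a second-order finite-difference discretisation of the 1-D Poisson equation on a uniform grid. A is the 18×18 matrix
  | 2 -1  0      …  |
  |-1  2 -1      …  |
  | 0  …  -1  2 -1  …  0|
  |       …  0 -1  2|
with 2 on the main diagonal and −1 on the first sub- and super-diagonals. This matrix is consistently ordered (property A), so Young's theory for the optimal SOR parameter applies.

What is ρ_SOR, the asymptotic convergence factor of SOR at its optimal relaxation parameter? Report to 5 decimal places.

ρ_SOR = 0.71734

B_J for the 18×18 system has eigenvalues cos(kπ/19); ρ_J = cos(π/19) = 0.98636.
√(1 − cos²(π/19)) = sin(π/19) ≈ 0.164595.
ω* = 2/(1+0.164595) = 1.71734
and ρ(B_{ω*}) = 1.71734 − 1 = 0.71734.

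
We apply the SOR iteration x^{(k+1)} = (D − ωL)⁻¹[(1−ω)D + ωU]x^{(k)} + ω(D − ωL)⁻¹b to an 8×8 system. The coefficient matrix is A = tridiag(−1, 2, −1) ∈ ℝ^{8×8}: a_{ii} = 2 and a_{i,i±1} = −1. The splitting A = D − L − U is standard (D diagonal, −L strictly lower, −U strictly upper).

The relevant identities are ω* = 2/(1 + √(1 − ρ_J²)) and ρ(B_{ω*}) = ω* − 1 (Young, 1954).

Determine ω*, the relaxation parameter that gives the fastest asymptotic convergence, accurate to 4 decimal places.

n=8: λ(B_J) = 1 − λ(A)/2 = cos(kπ/9); k=1 gives ρ_J = 0.9397.
root = sin(π/9) = 0.34202  (since 1−cos² = sin²).
ω* = 2/(1 + 0.34202) = 2/1.34202 = 1.4903.
ρ(B_{ω*}) = ω*−1 = 0.4903

ω* = 1.4903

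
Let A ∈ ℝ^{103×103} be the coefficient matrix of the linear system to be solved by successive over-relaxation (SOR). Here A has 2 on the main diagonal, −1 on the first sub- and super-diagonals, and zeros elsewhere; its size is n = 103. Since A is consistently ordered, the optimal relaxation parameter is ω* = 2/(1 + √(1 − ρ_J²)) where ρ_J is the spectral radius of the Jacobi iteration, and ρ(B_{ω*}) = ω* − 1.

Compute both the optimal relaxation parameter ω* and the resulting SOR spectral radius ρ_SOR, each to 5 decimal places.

ω* = 1.94136, ρ_SOR = 0.94136

½·tridiag(1,0,1) at n=103: λ_k = cos(kπ/104); max |λ| at k=1 ⇒ ρ_J = cos(π/104) ≈ 0.99954.
root = sin(π/104) = 0.030203  (since 1−cos² = sin²).
ω* = 2/(1+0.030203) = 1.94136
ρ_SOR = ω* − 1 = 1.94136 − 1 = 0.94136.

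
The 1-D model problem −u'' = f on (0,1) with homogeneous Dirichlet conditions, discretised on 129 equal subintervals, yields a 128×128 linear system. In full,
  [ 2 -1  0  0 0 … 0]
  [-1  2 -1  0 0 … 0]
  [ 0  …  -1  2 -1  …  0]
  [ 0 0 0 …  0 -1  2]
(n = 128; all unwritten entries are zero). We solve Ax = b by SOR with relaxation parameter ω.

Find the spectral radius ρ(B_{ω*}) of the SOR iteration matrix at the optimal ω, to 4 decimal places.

n=128: λ(B_J) = 1 − λ(A)/2 = cos(kπ/129); k=1 gives ρ_J = 0.9997.
root = sin(π/129) = 0.02435  (since 1−cos² = sin²).
Then 2/(1+√(1−ρ_J²)) = 2/(1+0.02435); ω* = 2/1.02435 = 1.9525.
and ρ(B_{ω*}) = 1.9525 − 1 = 0.9525.

ρ_SOR = 0.9525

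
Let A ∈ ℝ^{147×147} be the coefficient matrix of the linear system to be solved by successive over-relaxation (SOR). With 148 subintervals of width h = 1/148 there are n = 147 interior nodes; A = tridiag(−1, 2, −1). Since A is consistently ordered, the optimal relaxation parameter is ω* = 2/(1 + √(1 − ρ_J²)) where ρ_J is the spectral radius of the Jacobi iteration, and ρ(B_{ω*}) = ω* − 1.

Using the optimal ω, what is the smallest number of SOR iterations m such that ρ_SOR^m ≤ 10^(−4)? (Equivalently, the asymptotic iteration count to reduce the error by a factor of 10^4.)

n=147: λ(B_J) = 1 − λ(A)/2 = cos(kπ/148); k=1 gives ρ_J = 0.9997747.
root = sin(π/148) = 0.0212254  (since 1−cos² = sin²).
So ω* = 2/1.0212254 = 1.9584315 (Young).
[ρ_SOR] ω* − 1 = 0.9584315.
4·ln10 = 9.21034; −ln(0.9584315) = 0.0424572; m = ⌈9.21034/0.0424572⌉ = ⌈216.932⌉ = 217.

m = 217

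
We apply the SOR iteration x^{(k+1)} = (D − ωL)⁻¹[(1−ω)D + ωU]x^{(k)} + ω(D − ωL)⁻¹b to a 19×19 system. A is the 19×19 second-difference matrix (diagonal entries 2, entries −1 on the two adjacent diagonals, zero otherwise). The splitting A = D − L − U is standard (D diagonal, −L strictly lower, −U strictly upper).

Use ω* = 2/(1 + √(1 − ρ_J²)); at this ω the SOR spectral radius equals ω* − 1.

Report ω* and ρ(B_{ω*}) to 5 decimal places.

ω* = 1.72945, ρ_SOR = 0.72945

n=19: λ(B_J) = 1 − λ(A)/2 = cos(kπ/20); k=1 gives ρ_J = 0.98769.
√(1−ρ_J²) = |sin(π/20)| = 0.156434
Then 2/(1+√(1−ρ_J²)) = 2/(1+0.156434); ω* = 2/1.156434 = 1.72945.
ρ_SOR = ω* − 1 ≈ 0.72945.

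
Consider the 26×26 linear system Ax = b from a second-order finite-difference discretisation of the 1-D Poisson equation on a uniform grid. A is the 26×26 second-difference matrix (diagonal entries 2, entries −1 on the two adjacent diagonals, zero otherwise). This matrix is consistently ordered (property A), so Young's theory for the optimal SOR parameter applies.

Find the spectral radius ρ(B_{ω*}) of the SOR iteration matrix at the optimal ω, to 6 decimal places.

spectrum of D⁻¹(L+U) = {cos(kπ/27) : 1≤k≤26}; ρ_J = cos(π/27) = 0.993238.
root = sin(π/27) = 0.1160929  (since 1−cos² = sin²).
Then 2/(1+√(1−ρ_J²)) = 2/(1+0.1160929); ω* = 2/1.1160929 = 1.791966.
ρ(B_{ω*}) = ω*−1 = 0.791966

ρ_SOR = 0.791966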